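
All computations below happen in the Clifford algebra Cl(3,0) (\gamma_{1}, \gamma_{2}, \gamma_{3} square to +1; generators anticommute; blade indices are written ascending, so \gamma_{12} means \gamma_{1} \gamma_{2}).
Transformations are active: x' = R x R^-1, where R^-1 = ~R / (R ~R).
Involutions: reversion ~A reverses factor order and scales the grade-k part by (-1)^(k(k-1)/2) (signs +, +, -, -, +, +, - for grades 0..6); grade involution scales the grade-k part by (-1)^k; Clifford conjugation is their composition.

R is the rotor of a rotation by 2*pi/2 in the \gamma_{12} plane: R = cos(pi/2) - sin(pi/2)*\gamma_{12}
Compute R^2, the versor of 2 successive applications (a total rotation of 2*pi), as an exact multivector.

The rotor phase is half the rotation angle and phases add under composition, so 2 steps in the \gamma_{12} plane accumulate phase 2*(pi/2) = \pi: R^2 = cos(\pi) - sin(\pi)*\gamma_{12}.
cos(\pi) = -1 and sin(\pi) = 0, so R^2 = -1. The total rotation 2*pi is 1 full turn, so every vector returns to itself, yet the rotor is -1, on the OTHER sheet of the double cover (an odd number of 2*pi turns).
Answer: -1


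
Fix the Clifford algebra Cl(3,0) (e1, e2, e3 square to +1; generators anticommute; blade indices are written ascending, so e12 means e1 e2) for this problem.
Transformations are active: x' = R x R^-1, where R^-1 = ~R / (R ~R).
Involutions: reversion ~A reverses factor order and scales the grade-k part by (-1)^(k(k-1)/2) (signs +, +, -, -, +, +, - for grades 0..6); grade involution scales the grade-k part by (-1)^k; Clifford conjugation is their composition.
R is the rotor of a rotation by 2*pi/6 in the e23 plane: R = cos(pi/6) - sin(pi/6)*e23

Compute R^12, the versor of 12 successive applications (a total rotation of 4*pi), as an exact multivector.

Rotor phase runs at HALF the rotation angle; powers of one rotor simply add phase, so after 12 steps in e23 the phase is 12*pi/6 = 2*pi and R^12 = cos(2*pi) - sin(2*pi)*e23.
cos(2*pi) = 1 and sin(2*pi) = 0, so R^12 = 1. The total rotation 4*pi is 2 full turns, so every vector returns to itself, yet the rotor is +1, back on the identity sheet (an even number of 2*pi turns).
Answer: 1


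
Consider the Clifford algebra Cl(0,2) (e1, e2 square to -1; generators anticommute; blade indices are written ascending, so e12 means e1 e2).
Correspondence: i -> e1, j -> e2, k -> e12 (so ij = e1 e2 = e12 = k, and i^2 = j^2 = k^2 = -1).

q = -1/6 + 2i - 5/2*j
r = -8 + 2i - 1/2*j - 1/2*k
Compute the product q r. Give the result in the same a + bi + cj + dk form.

In blades: q = -1/6 + 2*e1 - 5/2*e2, r = -8 + 2*e1 - 1/2*e2 - 1/2*e12.
Distribute q over r term by term (generator squares from the signature, products reordered to ascending indices): (-1/6)*r = 4/3 - 1/3*e1 + 1/12*e2 + 1/12*e12; (2*e1)*r = -4 - 16*e1 + e2 - e12; (-5/2*e2)*r = -5/4 + 5/4*e1 + 20*e2 + 5*e12.
Sum: -47/12 - 181/12*e1 + 253/12*e2 + 49/12*e12; translating back through the correspondence:
Answer: -47/12 - 181/12*i + 253/12*j + 49/12*k


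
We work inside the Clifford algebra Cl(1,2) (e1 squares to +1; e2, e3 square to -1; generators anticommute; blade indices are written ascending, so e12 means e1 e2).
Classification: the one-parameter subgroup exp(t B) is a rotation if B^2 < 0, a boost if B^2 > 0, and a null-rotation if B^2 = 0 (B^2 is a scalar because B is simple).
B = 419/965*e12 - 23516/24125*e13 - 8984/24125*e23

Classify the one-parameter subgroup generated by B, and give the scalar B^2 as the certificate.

B^2 term by term: the squares give (419/965)^2*(e12)^2 + (-23516/24125)^2*(e13)^2 + (-8984/24125)^2*(e23)^2 = 175561/931225*(+1) + 553002256/582015625*(+1) + 80712256/582015625*(-1) = 1 (each basis 2-blade squares to minus the product of its generators' squares); cross terms between blades sharing an index anticommute and cancel. So B^2 = 1.
Answer: boost, certificate B^2 = 1. Note: conjugating B changes its blade decomposition but never the scalar B^2 = 1, whose sign settles the classification.


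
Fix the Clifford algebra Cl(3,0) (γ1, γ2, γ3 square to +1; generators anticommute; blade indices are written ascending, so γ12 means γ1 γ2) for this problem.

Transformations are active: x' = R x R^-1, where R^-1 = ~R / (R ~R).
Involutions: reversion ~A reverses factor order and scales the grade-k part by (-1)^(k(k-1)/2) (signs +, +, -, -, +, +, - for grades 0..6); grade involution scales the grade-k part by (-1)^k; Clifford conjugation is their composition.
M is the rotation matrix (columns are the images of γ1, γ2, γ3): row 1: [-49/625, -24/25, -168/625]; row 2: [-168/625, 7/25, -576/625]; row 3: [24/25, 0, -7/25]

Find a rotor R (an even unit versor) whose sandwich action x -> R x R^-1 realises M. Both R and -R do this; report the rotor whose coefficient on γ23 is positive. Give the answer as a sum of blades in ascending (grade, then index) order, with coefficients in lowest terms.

Method: write R = a + b12*γ12 + b13*γ13 + b23*γ23 with a^2 + b12^2 + b13^2 + b23^2 = 1 (so R^-1 = ~R). Expanding the columns R e_j ~R gives tr M = 4a^2 - 1 and, from the antisymmetric part, M21 - M12 = -4a*b12, M13 - M31 = 4a*b13, M32 - M23 = -4a*b23.
Here tr M = -49/625, so a^2 = (1 + tr M)/4 = 144/625 and a = ±12/25. Taking a = 12/25: M21 - M12 = 432/625, M13 - M31 = -768/625, M32 - M23 = 576/625, giving b12 = -9/25, b13 = -16/25, b23 = -12/25, i.e. R = 12/25 - 9/25*γ12 - 16/25*γ13 - 12/25*γ23.
Its γ23 coefficient is negative, so report the other preimage -R.
Answer: -12/25 + 9/25*γ12 + 16/25*γ13 + 12/25*γ23. Why the constraint matters: R and -R act identically through the sandwich — M has trace -49/625 either way — so only the sign condition on γ23 picks one of the two preimages.


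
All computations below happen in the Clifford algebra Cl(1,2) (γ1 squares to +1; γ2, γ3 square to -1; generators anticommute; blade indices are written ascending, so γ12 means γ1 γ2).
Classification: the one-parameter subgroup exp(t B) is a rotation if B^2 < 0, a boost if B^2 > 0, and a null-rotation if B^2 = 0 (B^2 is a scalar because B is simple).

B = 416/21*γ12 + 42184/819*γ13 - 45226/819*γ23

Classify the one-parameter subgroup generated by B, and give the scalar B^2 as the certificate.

B^2 term by term: the squares give (416/21)^2*(γ12)^2 + (42184/819)^2*(γ13)^2 + (-45226/819)^2*(γ23)^2 = 173056/441*(+1) + 1779489856/670761*(+1) + 2045391076/670761*(-1) = -4 (each basis 2-blade squares to minus the product of its generators' squares); cross terms between blades sharing an index anticommute and cancel. So B^2 = -4.
Answer: rotation, certificate B^2 = -4. B^2 = -4 is basis-independent, so its sign is the whole story.


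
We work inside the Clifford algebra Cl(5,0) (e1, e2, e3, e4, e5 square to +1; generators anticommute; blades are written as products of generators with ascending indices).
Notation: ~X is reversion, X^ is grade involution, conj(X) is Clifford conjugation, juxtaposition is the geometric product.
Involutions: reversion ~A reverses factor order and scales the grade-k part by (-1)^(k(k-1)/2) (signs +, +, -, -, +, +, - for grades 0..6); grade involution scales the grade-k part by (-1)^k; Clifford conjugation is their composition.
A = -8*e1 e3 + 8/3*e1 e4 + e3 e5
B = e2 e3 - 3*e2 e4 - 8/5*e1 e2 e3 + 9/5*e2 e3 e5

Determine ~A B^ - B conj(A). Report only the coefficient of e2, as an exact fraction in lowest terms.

first term: 11*e2 - 16*e1 e2 + e2 e5 + 16*e1 e2 e5 + 64/15*e2 e3 e4 + 64/3*e1 e2 e3 e4 - 3*e2 e3 e4 e5 + 24/5*e1 e2 e3 e4 e5
second term: -11*e2 + 16*e1 e2 - e2 e5 + 16*e1 e2 e5 + 64/15*e2 e3 e4 + 64/3*e1 e2 e3 e4 - 3*e2 e3 e4 e5 - 24/5*e1 e2 e3 e4 e5
Answer: 22


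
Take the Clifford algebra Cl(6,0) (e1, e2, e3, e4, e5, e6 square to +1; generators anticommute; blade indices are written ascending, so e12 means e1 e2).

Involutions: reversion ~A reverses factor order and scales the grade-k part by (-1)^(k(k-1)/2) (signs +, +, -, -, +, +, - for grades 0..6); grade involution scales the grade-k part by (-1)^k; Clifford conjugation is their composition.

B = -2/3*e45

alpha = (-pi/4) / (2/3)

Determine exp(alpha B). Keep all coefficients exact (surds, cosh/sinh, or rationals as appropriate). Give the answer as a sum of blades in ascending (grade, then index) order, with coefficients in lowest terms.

B^2 = (-2/3)^2*(e45)^2 = 4/9*(-1) = -4/9 (a basis 2-blade squares to minus the product of its generators' squares).
B^2 = -4/9 — the negative square puts this in the circular regime; l = 2/3, alpha*l = -pi/4, so exp(alpha B) = cos(-pi/4) + (sin(-pi/4)/(2/3))*B = sqrt(2)/2 + (-3*sqrt(2)/4)*B.
Answer: sqrt(2)/2 + sqrt(2)/2*e45


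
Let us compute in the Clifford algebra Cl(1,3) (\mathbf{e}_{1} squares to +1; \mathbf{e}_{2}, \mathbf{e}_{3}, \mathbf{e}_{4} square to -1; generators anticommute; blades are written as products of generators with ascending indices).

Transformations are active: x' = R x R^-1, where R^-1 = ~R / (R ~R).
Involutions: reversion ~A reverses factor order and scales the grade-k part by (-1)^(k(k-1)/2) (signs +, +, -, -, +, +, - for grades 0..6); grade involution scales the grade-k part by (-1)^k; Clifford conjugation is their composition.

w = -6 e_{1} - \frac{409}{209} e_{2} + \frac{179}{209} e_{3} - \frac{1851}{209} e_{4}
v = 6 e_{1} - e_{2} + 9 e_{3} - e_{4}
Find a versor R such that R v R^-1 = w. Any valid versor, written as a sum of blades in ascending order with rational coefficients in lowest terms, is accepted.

Equal squares first: v^2 = w^2 = -47. Then v + w = -\frac{618}{209} e_{2} + \frac{2060}{209} e_{3} - \frac{2060}{209} e_{4} is a versor taking v to w, provided it is invertible.
Answer: -\frac{618}{209} e_{2} + \frac{2060}{209} e_{3} - \frac{2060}{209} e_{4}


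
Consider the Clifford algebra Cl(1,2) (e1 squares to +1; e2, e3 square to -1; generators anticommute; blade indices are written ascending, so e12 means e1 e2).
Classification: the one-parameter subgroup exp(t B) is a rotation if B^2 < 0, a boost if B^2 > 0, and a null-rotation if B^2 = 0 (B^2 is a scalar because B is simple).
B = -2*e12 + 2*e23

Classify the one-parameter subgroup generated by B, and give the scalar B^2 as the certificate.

B^2 term by term: the squares give (-2)^2*(e12)^2 + (2)^2*(e23)^2 = 4*(+1) + 4*(-1) = 0 (each basis 2-blade squares to minus the product of its generators' squares); cross terms between blades sharing an index anticommute and cancel. So B^2 = 0.
Answer: null-rotation, certificate B^2 = 0. B^2 = 0 is basis-independent, so its sign is the whole story.


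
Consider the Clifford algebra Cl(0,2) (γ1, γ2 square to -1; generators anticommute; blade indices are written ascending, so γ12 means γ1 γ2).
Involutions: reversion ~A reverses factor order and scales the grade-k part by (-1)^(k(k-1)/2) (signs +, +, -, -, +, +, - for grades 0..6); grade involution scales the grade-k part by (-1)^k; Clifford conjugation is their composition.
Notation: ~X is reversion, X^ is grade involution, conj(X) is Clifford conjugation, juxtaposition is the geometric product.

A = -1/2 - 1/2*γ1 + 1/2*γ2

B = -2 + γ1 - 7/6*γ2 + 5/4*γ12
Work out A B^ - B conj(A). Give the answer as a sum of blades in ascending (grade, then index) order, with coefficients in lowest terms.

first term: -1/12 + 17/8*γ1 - 23/24*γ2 - 17/24*γ12
second term: -1/12 - 7/8*γ1 + 53/24*γ2 - 13/24*γ12
Answer: 3*γ1 - 19/6*γ2 - 1/6*γ12


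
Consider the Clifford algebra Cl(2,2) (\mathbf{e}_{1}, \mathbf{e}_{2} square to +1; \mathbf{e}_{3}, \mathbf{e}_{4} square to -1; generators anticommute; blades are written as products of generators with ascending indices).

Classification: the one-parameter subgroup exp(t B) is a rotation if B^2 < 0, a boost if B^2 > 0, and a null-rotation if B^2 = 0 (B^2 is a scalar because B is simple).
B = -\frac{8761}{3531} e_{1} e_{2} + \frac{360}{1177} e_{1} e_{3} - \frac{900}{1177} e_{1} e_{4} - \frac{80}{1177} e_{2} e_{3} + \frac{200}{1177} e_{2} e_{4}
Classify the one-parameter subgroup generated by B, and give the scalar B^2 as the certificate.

B^2 term by term: the squares give (-\frac{8761}{3531})^2*(e_{1} e_{2})^2 + (\frac{360}{1177})^2*(e_{1} e_{3})^2 + (-\frac{900}{1177})^2*(e_{1} e_{4})^2 + (-\frac{80}{1177})^2*(e_{2} e_{3})^2 + (\frac{200}{1177})^2*(e_{2} e_{4})^2 = \frac{76755121}{12467961}*(-1) + \frac{129600}{1385329}*(+1) + \frac{810000}{1385329}*(+1) + \frac{6400}{1385329}*(+1) + \frac{40000}{1385329}*(+1) = -\frac{49}{9} (each basis 2-blade squares to minus the product of its generators' squares); cross terms between blades sharing an index anticommute and cancel; the commuting (index-disjoint) pairs give grade-4 terms 2*c*c'*(blade product), which cancel blade by blade — e_{1} e_{2} e_{3} e_{4}: -\frac{144000}{1385329} + \frac{144000}{1385329} = 0 — confirming B is simple. So B^2 = -\frac{49}{9}.
Answer: rotation, certificate B^2 = -\frac{49}{9}. Why this suffices: the scalar -\frac{49}{9} survives any versor conjugation, so its sign alone determines the class however B is presented.


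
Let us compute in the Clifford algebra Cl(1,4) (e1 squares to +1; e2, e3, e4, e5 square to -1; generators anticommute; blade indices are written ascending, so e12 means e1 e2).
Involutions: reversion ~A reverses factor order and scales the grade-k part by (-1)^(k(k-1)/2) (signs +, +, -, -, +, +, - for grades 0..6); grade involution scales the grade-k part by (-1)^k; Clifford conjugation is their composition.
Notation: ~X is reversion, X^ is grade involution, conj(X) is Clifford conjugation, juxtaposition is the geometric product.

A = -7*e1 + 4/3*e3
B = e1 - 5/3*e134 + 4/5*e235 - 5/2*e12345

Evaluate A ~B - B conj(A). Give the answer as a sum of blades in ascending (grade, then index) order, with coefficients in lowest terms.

first term: -7 - 4/3*e13 + 20/9*e14 - 16/15*e25 - 35/3*e34 + 28/5*e1235 + 10/3*e1245 + 35/2*e2345
second term: 7 - 4/3*e13 + 20/9*e14 - 16/15*e25 - 35/3*e34 - 28/5*e1235 - 10/3*e1245 - 35/2*e2345
Answer: -14 + 56/5*e1235 + 20/3*e1245 + 35*e2345


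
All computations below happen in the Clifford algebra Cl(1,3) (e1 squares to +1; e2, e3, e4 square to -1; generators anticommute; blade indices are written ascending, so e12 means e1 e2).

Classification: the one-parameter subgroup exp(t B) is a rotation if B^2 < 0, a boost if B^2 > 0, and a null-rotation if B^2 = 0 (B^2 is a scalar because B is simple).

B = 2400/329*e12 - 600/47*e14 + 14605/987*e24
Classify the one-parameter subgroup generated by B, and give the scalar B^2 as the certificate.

B^2 term by term: the squares give (2400/329)^2*(e12)^2 + (-600/47)^2*(e14)^2 + (14605/987)^2*(e24)^2 = 5760000/108241*(+1) + 360000/2209*(+1) + 213306025/974169*(-1) = -25/9 (each basis 2-blade squares to minus the product of its generators' squares); cross terms between blades sharing an index anticommute and cancel. So B^2 = -25/9.
Answer: rotation, certificate B^2 = -25/9. Why this suffices: the scalar -25/9 survives any versor conjugation, so its sign alone determines the class however B is presented.


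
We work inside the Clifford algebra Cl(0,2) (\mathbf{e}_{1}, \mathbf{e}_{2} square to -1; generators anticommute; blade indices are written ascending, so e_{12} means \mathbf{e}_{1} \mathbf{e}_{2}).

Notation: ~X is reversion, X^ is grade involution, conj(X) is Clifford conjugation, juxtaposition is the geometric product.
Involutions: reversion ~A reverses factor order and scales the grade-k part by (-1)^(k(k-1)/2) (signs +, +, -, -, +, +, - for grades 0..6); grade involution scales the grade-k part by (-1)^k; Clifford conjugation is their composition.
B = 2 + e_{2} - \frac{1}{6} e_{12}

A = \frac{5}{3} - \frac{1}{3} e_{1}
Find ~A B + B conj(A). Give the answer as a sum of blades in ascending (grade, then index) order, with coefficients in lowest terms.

first term: \frac{10}{3} - \frac{2}{3} e_{1} + \frac{29}{18} e_{2} - \frac{11}{18} e_{12}
second term: \frac{10}{3} + \frac{2}{3} e_{1} + \frac{29}{18} e_{2} - \frac{11}{18} e_{12}
Answer: \frac{20}{3} + \frac{29}{9} e_{2} - \frac{11}{9} e_{12}


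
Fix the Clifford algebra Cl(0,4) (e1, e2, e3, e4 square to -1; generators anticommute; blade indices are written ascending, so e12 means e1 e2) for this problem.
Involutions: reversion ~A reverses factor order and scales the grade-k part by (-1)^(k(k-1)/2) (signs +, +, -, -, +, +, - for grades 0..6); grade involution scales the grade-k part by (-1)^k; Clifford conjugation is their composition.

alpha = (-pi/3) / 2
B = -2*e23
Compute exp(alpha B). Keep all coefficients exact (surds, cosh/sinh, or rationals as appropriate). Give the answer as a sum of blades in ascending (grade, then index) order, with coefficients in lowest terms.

B^2 = (-2)^2*(e23)^2 = 4*(-1) = -4 (a basis 2-blade squares to minus the product of its generators' squares).
B^2 = -4 — the negative square puts this in the circular regime; l = 2, alpha*l = -pi/3, so exp(alpha B) = cos(-pi/3) + (sin(-pi/3)/2)*B = 1/2 + (-sqrt(3)/4)*B.
Answer: 1/2 + sqrt(3)/2*e23


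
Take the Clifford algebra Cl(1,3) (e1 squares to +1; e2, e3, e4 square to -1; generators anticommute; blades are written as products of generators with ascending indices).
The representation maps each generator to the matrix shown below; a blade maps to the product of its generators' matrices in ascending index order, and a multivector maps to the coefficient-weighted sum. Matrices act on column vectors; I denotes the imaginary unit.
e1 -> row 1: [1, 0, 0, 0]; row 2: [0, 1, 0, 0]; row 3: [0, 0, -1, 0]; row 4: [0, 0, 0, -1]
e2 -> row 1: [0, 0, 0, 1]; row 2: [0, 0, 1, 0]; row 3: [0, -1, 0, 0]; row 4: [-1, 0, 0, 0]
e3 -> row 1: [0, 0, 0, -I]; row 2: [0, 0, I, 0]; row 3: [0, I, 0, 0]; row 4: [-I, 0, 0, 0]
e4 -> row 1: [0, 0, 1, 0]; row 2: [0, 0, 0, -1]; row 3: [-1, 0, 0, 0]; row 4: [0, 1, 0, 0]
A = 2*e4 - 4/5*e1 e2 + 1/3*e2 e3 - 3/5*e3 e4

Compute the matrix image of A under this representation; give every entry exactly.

Bivector images (products of the table entries): rho(e1 e2) = rho(e1)rho(e2) = row 1: [0, 0, 0, 1]; row 2: [0, 0, 1, 0]; row 3: [0, 1, 0, 0]; row 4: [1, 0, 0, 0]; rho(e2 e3) = rho(e2)rho(e3) = row 1: [-I, 0, 0, 0]; row 2: [0, I, 0, 0]; row 3: [0, 0, -I, 0]; row 4: [0, 0, 0, I]; rho(e3 e4) = rho(e3)rho(e4) = row 1: [0, -I, 0, 0]; row 2: [-I, 0, 0, 0]; row 3: [0, 0, 0, -I]; row 4: [0, 0, -I, 0].
M = (2)*rho(e4) + (-4/5)*rho(e1 e2) + (1/3)*rho(e2 e3) + (-3/5)*rho(e3 e4), summed entrywise:
Answer: row 1: [-I/3, 3*I/5, 2, -4/5]; row 2: [3*I/5, I/3, -4/5, -2]; row 3: [-2, -4/5, -I/3, 3*I/5]; row 4: [-4/5, 2, 3*I/5, I/3]


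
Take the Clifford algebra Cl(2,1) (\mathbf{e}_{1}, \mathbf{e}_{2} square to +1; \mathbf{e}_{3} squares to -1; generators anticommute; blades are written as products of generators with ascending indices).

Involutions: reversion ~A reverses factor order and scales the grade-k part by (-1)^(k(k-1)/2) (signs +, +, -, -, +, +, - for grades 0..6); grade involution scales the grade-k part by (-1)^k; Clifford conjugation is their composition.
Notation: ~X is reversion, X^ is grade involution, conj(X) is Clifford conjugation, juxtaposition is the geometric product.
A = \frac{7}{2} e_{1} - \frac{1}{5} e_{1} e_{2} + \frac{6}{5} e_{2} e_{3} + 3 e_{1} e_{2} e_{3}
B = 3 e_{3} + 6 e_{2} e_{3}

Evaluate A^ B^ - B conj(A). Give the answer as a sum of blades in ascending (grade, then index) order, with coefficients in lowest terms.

first term: \frac{36}{5} - 18 e_{1} + \frac{18}{5} e_{2} - 9 e_{1} e_{2} + \frac{93}{10} e_{1} e_{3} - \frac{102}{5} e_{1} e_{2} e_{3}
second term: -\frac{36}{5} + 18 e_{1} - \frac{18}{5} e_{2} - 9 e_{1} e_{2} + \frac{93}{10} e_{1} e_{3} - \frac{102}{5} e_{1} e_{2} e_{3}
Answer: \frac{72}{5} - 36 e_{1} + \frac{36}{5} e_{2}


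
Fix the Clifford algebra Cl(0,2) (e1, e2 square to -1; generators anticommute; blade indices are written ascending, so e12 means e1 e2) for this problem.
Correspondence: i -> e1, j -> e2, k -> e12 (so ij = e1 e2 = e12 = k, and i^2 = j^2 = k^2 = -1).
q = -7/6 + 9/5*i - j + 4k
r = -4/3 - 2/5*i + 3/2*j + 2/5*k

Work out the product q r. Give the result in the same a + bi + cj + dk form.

In blades: q = -7/6 + 9/5*e1 - e2 + 4*e12, r = -4/3 - 2/5*e1 + 3/2*e2 + 2/5*e12.
Distribute q over r term by term (generator squares from the signature, products reordered to ascending indices): (-7/6)*r = 14/9 + 7/15*e1 - 7/4*e2 - 7/15*e12; (9/5*e1)*r = 18/25 - 12/5*e1 - 18/25*e2 + 27/10*e12; (-e2)*r = 3/2 - 2/5*e1 + 4/3*e2 - 2/5*e12; (4*e12)*r = -8/5 - 6*e1 - 8/5*e2 - 16/3*e12.
Sum: 979/450 - 25/3*e1 - 821/300*e2 - 7/2*e12; translating back through the correspondence:
Answer: 979/450 - 25/3*i - 821/300*j - 7/2*k


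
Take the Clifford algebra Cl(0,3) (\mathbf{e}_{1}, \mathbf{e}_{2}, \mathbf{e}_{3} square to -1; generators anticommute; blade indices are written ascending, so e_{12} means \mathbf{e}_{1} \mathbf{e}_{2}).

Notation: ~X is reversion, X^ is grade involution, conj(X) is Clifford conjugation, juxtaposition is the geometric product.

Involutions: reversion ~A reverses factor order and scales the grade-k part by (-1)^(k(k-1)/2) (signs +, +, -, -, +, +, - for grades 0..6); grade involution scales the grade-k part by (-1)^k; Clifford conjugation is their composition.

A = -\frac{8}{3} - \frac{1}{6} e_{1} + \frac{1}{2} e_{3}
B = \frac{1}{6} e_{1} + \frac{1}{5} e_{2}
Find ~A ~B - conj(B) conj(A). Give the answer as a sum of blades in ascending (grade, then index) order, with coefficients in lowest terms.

first term: \frac{1}{36} - \frac{4}{9} e_{1} - \frac{8}{15} e_{2} - \frac{1}{30} e_{12} - \frac{1}{12} e_{13} - \frac{1}{10} e_{23}
second term: \frac{1}{36} + \frac{4}{9} e_{1} + \frac{8}{15} e_{2} + \frac{1}{30} e_{12} + \frac{1}{12} e_{13} + \frac{1}{10} e_{23}
Answer: -\frac{8}{9} e_{1} - \frac{16}{15} e_{2} - \frac{1}{15} e_{12} - \frac{1}{6} e_{13} - \frac{1}{5} e_{23}


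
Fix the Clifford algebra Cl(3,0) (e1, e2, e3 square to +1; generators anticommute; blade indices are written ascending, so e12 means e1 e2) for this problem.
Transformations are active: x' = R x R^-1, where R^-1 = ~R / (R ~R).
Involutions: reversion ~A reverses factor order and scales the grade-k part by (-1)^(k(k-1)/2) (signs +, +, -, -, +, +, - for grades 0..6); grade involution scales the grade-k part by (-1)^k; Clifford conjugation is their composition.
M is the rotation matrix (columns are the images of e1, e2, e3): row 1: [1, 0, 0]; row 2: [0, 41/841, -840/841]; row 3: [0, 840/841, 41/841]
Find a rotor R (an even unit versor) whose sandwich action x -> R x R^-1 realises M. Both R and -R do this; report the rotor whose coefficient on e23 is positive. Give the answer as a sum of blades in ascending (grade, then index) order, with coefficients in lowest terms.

Method: write R = a + b12*e12 + b13*e13 + b23*e23 with a^2 + b12^2 + b13^2 + b23^2 = 1 (so R^-1 = ~R). Expanding the columns R e_j ~R gives tr M = 4a^2 - 1 and, from the antisymmetric part, M21 - M12 = -4a*b12, M13 - M31 = 4a*b13, M32 - M23 = -4a*b23.
Here tr M = 923/841, so a^2 = (1 + tr M)/4 = 441/841 and a = ±21/29. Taking a = 21/29: M21 - M12 = 0, M13 - M31 = 0, M32 - M23 = 1680/841, giving b12 = 0, b13 = 0, b23 = -20/29, i.e. R = 21/29 - 20/29*e23.
Its e23 coefficient is negative, so report the other preimage -R.
Answer: -21/29 + 20/29*e23. Uniqueness: Spin(3) -> SO(3) maps R and -R to the same rotation of trace 923/841; fixing the sign of the e23 coefficient removes the ambiguity.


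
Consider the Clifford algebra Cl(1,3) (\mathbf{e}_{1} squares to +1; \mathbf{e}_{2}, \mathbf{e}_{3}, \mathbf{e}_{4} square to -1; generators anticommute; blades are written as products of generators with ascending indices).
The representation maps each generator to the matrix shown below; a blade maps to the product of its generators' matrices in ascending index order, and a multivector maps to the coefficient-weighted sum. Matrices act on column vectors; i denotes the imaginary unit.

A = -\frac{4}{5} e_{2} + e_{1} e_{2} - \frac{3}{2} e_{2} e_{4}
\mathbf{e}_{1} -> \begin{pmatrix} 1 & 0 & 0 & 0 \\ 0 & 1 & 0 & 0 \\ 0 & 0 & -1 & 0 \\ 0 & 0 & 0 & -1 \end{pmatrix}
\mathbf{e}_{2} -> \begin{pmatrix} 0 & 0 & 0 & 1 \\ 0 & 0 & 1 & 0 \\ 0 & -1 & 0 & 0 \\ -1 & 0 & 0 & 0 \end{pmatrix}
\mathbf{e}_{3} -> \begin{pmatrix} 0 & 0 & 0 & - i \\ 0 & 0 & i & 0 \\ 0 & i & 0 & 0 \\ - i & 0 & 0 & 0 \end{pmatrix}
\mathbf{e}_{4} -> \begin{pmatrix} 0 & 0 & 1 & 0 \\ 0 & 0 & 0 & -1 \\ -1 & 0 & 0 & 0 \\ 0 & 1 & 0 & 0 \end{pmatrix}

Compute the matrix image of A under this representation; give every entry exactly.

Bivector images (products of the table entries): rho(e_{1} e_{2}) = rho(\mathbf{e}_{1})rho(\mathbf{e}_{2}) = \begin{pmatrix} 0 & 0 & 0 & 1 \\ 0 & 0 & 1 & 0 \\ 0 & 1 & 0 & 0 \\ 1 & 0 & 0 & 0 \end{pmatrix}; rho(e_{2} e_{4}) = rho(\mathbf{e}_{2})rho(\mathbf{e}_{4}) = \begin{pmatrix} 0 & 1 & 0 & 0 \\ -1 & 0 & 0 & 0 \\ 0 & 0 & 0 & 1 \\ 0 & 0 & -1 & 0 \end{pmatrix}.
M = (-\frac{4}{5})*rho(e_{2}) + (1)*rho(e_{1} e_{2}) + (-\frac{3}{2})*rho(e_{2} e_{4}), summed entrywise:
Answer: \begin{pmatrix} 0 & - \frac{3}{2} & 0 & \frac{1}{5} \\ \frac{3}{2} & 0 & \frac{1}{5} & 0 \\ 0 & \frac{9}{5} & 0 & - \frac{3}{2} \\ \frac{9}{5} & 0 & \frac{3}{2} & 0 \end{pmatrix}


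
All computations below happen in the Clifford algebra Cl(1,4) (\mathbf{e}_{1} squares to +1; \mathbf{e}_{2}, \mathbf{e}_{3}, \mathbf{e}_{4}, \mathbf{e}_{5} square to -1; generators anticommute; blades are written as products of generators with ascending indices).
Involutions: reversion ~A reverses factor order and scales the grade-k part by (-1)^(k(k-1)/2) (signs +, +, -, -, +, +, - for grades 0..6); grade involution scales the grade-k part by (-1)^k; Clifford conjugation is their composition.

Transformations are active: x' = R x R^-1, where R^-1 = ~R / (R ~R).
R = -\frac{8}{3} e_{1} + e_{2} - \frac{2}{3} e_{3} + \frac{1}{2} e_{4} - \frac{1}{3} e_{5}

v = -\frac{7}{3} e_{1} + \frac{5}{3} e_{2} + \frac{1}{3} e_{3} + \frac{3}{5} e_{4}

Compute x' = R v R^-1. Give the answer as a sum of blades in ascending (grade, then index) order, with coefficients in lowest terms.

~R = -\frac{8}{3} e_{1} + e_{2} - \frac{2}{3} e_{3} + \frac{1}{2} e_{4} - \frac{1}{3} e_{5}, and R ~R = \frac{191}{36}, so R^-1 = ~R / (\frac{191}{36}).
R v = \frac{403}{90} - \frac{19}{9} e_{1} e_{2} - \frac{22}{9} e_{1} e_{3} - \frac{13}{30} e_{1} e_{4} - \frac{7}{9} e_{1} e_{5} + \frac{13}{9} e_{2} e_{3} - \frac{7}{30} e_{2} e_{4} + \frac{5}{9} e_{2} e_{5} - \frac{17}{30} e_{3} e_{4} + \frac{1}{9} e_{3} e_{5} + \frac{1}{5} e_{4} e_{5}
Answer: -\frac{6211}{2865} e_{1} + \frac{61}{2865} e_{2} - \frac{1393}{955} e_{3} + \frac{233}{955} e_{4} - \frac{1612}{2865} e_{5}


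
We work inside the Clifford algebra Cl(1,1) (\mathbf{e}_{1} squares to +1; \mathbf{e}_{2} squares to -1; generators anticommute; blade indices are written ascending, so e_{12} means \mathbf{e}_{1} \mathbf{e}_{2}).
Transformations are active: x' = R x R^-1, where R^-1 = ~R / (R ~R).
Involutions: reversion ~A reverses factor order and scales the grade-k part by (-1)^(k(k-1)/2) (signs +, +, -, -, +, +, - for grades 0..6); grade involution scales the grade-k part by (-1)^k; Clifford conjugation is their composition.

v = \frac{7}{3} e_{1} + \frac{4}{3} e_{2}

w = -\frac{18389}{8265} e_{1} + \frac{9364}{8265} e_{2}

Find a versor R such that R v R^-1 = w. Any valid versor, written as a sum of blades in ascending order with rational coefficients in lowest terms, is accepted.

Since q(v) = q(w) = \frac{11}{3}, the sum R = v + w = \frac{896}{8265} e_{1} + \frac{20384}{8265} e_{2} does the job whenever invertible.
Answer: \frac{896}{8265} e_{1} + \frac{20384}{8265} e_{2}


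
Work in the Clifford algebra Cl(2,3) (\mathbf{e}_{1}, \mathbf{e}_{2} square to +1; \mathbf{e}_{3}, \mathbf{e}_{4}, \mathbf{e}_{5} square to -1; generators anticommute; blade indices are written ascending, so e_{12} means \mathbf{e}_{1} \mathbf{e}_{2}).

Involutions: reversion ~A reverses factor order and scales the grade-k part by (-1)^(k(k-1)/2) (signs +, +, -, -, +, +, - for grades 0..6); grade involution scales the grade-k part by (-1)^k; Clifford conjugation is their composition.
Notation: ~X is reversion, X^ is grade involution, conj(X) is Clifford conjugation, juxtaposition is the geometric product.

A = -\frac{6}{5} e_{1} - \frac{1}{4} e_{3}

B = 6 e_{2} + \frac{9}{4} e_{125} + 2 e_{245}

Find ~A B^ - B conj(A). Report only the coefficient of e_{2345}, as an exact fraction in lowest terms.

first term: \frac{36}{5} e_{12} - \frac{3}{2} e_{23} + \frac{27}{10} e_{25} + \frac{9}{16} e_{1235} + \frac{12}{5} e_{1245} - \frac{1}{2} e_{2345}
second term: -\frac{36}{5} e_{12} + \frac{3}{2} e_{23} + \frac{27}{10} e_{25} - \frac{9}{16} e_{1235} - \frac{12}{5} e_{1245} + \frac{1}{2} e_{2345}
Answer: -1


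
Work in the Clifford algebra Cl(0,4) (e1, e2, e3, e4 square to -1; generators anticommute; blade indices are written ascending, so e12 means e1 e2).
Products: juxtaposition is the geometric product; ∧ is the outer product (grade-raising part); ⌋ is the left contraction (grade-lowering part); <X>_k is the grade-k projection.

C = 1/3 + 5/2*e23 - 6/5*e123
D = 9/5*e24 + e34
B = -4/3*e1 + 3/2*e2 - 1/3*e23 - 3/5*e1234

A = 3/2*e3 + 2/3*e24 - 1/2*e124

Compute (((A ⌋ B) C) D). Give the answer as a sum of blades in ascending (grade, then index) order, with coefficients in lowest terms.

step 1: -1/2*e2 - 3/10*e3 - 2/5*e13 + 9/10*e124
step 2: -131/300*e2 + 23/20*e3 - 34/25*e12 + 7/15*e13 - 27/25*e34 + 3/10*e124 - 9/4*e134
step 3: 27/25 + 171/100*e1 - 91/250*e4 + 743/375*e14 + 243/125*e23 + 87/20*e123 - 188/75*e234 - 11/5*e1234
Answer: 27/25 + 171/100*e1 - 91/250*e4 + 743/375*e14 + 243/125*e23 + 87/20*e123 - 188/75*e234 - 11/5*e1234


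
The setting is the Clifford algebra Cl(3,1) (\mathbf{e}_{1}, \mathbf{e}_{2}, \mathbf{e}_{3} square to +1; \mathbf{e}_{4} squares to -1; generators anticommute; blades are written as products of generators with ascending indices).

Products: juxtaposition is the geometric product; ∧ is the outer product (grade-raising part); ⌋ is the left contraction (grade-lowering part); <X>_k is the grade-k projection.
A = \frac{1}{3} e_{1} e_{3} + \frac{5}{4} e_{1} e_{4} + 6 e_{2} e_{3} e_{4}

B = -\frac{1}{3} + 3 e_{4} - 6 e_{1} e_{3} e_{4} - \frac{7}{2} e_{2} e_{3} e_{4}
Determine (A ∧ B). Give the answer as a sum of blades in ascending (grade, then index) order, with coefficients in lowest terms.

step 1: -\frac{1}{9} e_{1} e_{3} - \frac{5}{12} e_{1} e_{4} + e_{1} e_{3} e_{4} - 2 e_{2} e_{3} e_{4}
Answer: -\frac{1}{9} e_{1} e_{3} - \frac{5}{12} e_{1} e_{4} + e_{1} e_{3} e_{4} - 2 e_{2} e_{3} e_{4}


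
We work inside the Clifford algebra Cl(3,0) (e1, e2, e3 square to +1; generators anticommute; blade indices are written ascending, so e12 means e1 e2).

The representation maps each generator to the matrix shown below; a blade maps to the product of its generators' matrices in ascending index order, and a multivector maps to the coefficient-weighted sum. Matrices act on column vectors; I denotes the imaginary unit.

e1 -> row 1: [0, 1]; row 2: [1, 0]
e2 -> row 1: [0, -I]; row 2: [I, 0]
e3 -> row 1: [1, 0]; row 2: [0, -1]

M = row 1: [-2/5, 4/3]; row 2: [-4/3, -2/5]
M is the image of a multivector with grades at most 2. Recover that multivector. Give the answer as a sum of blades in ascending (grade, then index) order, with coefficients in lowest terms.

Method: 1, rho(e1), rho(e2), rho(e3) form a trace-orthogonal basis of the 2x2 complex matrices (tr(X Y) = 2 if X = Y, else 0), so M = m0*1 + m1*rho(e1) + m2*rho(e2) + m3*rho(e3) with m0 = tr(M)/2 = -2/5, m1 = tr(M rho(e1))/2 = 0, m2 = tr(M rho(e2))/2 = 4*I/3, m3 = tr(M rho(e3))/2 = 0.
Multiplying table entries, the bivector images are rho(e12) = I*rho(e3), rho(e13) = -I*rho(e2), rho(e23) = I*rho(e1); with real blade coefficients the real parts of m0..m3 are the coefficients of 1, e1, e2, e3 and the imaginary parts give the bivectors (e23: Im m1, e13: -Im m2, e12: Im m3).
Answer: -2/5 - 4/3*e13


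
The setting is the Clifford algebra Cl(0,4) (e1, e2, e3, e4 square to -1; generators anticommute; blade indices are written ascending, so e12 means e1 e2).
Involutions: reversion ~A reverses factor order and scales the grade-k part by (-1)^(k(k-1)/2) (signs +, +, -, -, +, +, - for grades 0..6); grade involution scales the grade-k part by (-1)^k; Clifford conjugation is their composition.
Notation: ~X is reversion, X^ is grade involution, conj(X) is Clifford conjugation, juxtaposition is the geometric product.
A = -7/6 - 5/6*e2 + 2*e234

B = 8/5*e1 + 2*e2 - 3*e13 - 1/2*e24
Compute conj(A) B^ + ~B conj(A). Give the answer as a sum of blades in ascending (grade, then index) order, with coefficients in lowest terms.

first term: 5/3 + 28/15*e1 + 7/3*e2 - e3 + 5/12*e4 + 4/3*e12 + 7/2*e13 + 7/12*e24 + 4*e34 + 5/2*e123 + 6*e124 + 16/5*e1234
second term: -5/3 - 28/15*e1 - 7/3*e2 + e3 + 5/12*e4 + 4/3*e12 - 7/2*e13 - 7/12*e24 - 4*e34 - 5/2*e123 + 6*e124 + 16/5*e1234
Answer: 5/6*e4 + 8/3*e12 + 12*e124 + 32/5*e1234


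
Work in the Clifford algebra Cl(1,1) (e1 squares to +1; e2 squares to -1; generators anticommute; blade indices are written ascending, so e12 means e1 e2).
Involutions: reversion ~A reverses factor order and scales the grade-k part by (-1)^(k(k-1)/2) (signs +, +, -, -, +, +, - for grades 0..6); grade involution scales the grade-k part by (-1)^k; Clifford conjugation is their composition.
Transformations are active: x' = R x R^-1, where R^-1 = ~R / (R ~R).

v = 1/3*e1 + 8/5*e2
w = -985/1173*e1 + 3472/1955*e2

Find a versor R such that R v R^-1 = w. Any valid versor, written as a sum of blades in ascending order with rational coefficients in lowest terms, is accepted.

Key observation: q(v) = q(w) = -551/225 (sandwiches preserve the norm), so R = v + w = -198/391*e1 + 1320/391*e2 works whenever it is invertible — the component of v along it is kept and (v - w)/2 reverses, sending v to w.
Answer: -198/391*e1 + 1320/391*e2


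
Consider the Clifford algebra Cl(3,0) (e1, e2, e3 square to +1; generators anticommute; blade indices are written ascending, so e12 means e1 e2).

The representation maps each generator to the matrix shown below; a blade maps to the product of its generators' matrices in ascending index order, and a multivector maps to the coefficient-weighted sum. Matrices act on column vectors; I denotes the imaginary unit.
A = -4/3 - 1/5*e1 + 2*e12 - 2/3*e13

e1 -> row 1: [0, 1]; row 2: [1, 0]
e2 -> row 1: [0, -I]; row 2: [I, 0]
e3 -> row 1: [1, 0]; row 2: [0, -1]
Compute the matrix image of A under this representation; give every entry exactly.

Bivector images (products of the table entries): rho(e12) = rho(e1)rho(e2) = row 1: [I, 0]; row 2: [0, -I]; rho(e13) = rho(e1)rho(e3) = row 1: [0, -1]; row 2: [1, 0].
M = (-4/3)*1 + (-1/5)*rho(e1) + (2)*rho(e12) + (-2/3)*rho(e13), summed entrywise (1 is the identity matrix):
Answer: row 1: [-4/3 + 2*I, 7/15]; row 2: [-13/15, -4/3 - 2*I]


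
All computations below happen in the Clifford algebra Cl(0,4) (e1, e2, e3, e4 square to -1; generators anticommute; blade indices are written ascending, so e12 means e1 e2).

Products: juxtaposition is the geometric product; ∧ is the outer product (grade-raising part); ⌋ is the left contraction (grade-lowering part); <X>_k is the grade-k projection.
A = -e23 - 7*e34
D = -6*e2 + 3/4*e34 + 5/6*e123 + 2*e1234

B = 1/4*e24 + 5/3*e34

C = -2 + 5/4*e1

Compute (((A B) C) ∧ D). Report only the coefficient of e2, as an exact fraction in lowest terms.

step 1: 35/3 + 7/4*e23 + 5/3*e24 - 1/4*e34
step 2: -70/3 + 175/12*e1 - 7/2*e23 - 10/3*e24 + 1/2*e34 + 35/16*e123 + 25/12*e124 - 5/16*e134
step 3: 140*e2 - 175/2*e12 - 35/2*e34 - 175/9*e123 + 175/16*e134 - 3*e234 - 1075/24*e1234
Answer: 140


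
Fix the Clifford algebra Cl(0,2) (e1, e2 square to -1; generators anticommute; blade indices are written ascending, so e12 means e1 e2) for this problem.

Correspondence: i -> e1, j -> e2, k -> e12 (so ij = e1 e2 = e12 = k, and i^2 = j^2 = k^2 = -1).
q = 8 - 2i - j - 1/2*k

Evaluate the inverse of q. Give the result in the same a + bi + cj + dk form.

In blades: q = 8 - 2*e1 - e2 - 1/2*e12.
With qbar = 8 + 2*e1 + e2 + 1/2*e12 (scalar fixed, mapped units negated), q qbar = 277/4 (the sum of squared coefficients), so q^-1 = qbar / (277/4) = 32/277 + 8/277*e1 + 4/277*e2 + 2/277*e12; translating back:
Answer: 32/277 + 8/277*i + 4/277*j + 2/277*k


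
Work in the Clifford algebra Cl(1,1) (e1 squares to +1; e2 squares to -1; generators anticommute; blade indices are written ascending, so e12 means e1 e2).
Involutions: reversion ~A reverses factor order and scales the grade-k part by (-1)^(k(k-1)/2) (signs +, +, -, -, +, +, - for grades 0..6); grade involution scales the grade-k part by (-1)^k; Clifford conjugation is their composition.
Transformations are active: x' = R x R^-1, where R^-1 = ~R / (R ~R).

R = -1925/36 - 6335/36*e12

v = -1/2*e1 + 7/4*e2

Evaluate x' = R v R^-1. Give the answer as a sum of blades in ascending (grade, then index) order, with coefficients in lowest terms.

~R = -1925/36 + 6335/36*e12, and R ~R = -505925/18, so R^-1 = ~R / (-505925/18).
R v = 5355/16*e1 - 2905/16*e2
Answer: 11719/6608*e1 - 16129/6608*e2


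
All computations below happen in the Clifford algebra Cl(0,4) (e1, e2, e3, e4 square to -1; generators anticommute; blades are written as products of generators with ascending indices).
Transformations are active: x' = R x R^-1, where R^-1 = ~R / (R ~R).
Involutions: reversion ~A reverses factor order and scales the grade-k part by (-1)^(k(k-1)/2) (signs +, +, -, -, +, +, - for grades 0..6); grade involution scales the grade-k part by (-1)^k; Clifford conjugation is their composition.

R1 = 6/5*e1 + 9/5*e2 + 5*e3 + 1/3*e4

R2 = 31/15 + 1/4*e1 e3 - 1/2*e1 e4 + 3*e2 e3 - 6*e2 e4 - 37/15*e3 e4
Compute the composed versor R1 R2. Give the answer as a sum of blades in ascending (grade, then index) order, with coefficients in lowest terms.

Distribute over the terms of R1 (each basis-blade product reordered to ascending indices, repeated generators contracted through their squares):
(6/5*e1) R2 = 62/25*e1 - 3/10*e3 + 3/5*e4 + 18/5*e1 e2 e3 - 36/5*e1 e2 e4 - 74/25*e1 e3 e4
(9/5*e2) R2 = 93/25*e2 - 27/5*e3 + 54/5*e4 - 9/20*e1 e2 e3 + 9/10*e1 e2 e4 - 111/25*e2 e3 e4
(5*e3) R2 = 5/4*e1 + 15*e2 + 31/3*e3 + 37/3*e4 + 5/2*e1 e3 e4 + 30*e2 e3 e4
(1/3*e4) R2 = -1/6*e1 - 2*e2 - 37/45*e3 + 31/45*e4 + 1/12*e1 e3 e4 + e2 e3 e4
Summing the partial products and collecting blades:
Answer: 1069/300*e1 + 418/25*e2 + 343/90*e3 + 1099/45*e4 + 63/20*e1 e2 e3 - 63/10*e1 e2 e4 - 113/300*e1 e3 e4 + 664/25*e2 e3 e4


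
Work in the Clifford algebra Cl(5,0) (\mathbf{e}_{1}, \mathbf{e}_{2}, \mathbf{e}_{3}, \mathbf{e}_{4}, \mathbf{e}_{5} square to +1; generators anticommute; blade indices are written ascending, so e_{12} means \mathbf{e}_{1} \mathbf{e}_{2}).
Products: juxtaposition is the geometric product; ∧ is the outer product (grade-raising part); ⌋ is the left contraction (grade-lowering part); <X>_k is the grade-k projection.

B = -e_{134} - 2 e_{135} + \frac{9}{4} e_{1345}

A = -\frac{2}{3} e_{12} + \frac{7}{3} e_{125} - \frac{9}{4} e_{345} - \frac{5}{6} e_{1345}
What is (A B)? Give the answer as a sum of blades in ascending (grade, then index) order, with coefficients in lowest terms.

step 1: -\frac{15}{8} - \frac{81}{16} e_{1} - \frac{5}{3} e_{4} + \frac{5}{6} e_{5} - \frac{9}{2} e_{14} + \frac{9}{4} e_{15} + \frac{14}{3} e_{23} + \frac{55}{12} e_{234} - \frac{4}{3} e_{235} - \frac{5}{6} e_{2345}
Answer: -\frac{15}{8} - \frac{81}{16} e_{1} - \frac{5}{3} e_{4} + \frac{5}{6} e_{5} - \frac{9}{2} e_{14} + \frac{9}{4} e_{15} + \frac{14}{3} e_{23} + \frac{55}{12} e_{234} - \frac{4}{3} e_{235} - \frac{5}{6} e_{2345}


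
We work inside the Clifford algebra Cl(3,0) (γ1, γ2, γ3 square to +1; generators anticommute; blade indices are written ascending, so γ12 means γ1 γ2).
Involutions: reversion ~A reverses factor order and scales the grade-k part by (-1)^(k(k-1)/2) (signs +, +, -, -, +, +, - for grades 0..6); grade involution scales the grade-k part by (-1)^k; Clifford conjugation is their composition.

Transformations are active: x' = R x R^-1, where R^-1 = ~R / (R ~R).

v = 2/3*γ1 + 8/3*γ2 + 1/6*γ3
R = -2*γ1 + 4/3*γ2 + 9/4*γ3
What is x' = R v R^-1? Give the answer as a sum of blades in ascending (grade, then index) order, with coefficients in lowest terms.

~R = -2*γ1 + 4/3*γ2 + 9/4*γ3, and R ~R = 1561/144, so R^-1 = ~R / (1561/144).
R v = 187/72 - 56/9*γ12 - 11/6*γ13 - 52/9*γ23
Answer: -7610/4683*γ1 - 9496/4683*γ2 + 8537/9366*γ3
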